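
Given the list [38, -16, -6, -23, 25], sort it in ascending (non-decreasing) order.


Original list: [38, -16, -6, -23, 25]
Repeatedly take the smallest remaining element:
  Remaining [38, -16, -6, -23, 25] -> smallest is -23
  Remaining [38, -16, -6, 25] -> smallest is -16
  Remaining [38, -6, 25] -> smallest is -6
  Remaining [38, 25] -> smallest is 25
  Remaining [38] -> smallest is 38
Collecting the picks in order gives the sorted list.
Final answer: [-23, -16, -6, 25, 38]


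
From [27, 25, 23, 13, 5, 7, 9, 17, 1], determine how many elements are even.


Check each element:
  27 is odd
  25 is odd
  23 is odd
  13 is odd
  5 is odd
  7 is odd
  9 is odd
  17 is odd
  1 is odd
Evens: []
Count of evens = 0
Final answer: 0


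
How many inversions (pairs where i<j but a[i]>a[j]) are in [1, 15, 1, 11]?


For each element, count the later elements that are smaller than it:
  1 (index 0): smaller elements after it = [] -> 0
  15 (index 1): smaller elements after it = [1, 11] -> 2
  1 (index 2): smaller elements after it = [] -> 0
Total inversions = 0 + 2 + 0 = 2
Final answer: 2


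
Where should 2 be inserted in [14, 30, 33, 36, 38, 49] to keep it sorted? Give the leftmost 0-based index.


List is sorted: [14, 30, 33, 36, 38, 49]
We need the leftmost position where 2 can be inserted, i.e. the first index whose element is >= 2 (or the end of the list if none is).
Binary search with low=0, high=6 (0-based indices):
  low=0, high=6, mid=3: a[3]=36 >= 2, so high = 3
  low=0, high=3, mid=1: a[1]=30 >= 2, so high = 1
  low=0, high=1, mid=0: a[0]=14 >= 2, so high = 0
Now low = high = 0, so the insertion index is 0.
Final answer: 0


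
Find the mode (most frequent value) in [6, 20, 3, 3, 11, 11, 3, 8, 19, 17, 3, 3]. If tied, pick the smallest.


Count the frequency of each value:
  3 appears 5 time(s)
  6 appears 1 time(s)
  8 appears 1 time(s)
  11 appears 2 time(s)
  17 appears 1 time(s)
  19 appears 1 time(s)
  20 appears 1 time(s)
Maximum frequency is 5.
Only 3 reaches that frequency, so it is the mode.
Final answer: 3


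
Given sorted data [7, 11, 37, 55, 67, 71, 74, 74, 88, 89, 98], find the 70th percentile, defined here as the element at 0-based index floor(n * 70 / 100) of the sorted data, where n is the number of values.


The dataset has n = 11 elements.
Index = floor(11 * 70 / 100) = floor(770 / 100) = floor(7.7) = 7
Counting from index 0 in the sorted data, the element at index 7 is 74.
Final answer: 74


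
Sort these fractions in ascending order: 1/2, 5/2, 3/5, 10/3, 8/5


Convert to decimal for comparison:
  1/2 = 0.5
  5/2 = 2.5
  3/5 = 0.6
  10/3 = 3.3333
  8/5 = 1.6
Decimals in increasing order: 0.5 < 0.6 < 1.6 < 2.5 < 3.3333
Writing each back as its fraction gives the sorted order.
Final answer: 1/2, 3/5, 8/5, 5/2, 10/3


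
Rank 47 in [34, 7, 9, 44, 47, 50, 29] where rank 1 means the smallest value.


Sort ascending: [7, 9, 29, 34, 44, 47, 50]
Find 47 in the sorted list.
47 is at position 6 (1-indexed).
Final answer: 6


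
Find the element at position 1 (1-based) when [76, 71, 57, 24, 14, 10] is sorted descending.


Sort descending: [76, 71, 57, 24, 14, 10]
The 1st element (1-indexed) is at index 0.
Value = 76
Final answer: 76


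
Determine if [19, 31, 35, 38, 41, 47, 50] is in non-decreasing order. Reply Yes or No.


Check consecutive pairs:
  19 <= 31? True
  31 <= 35? True
  35 <= 38? True
  38 <= 41? True
  41 <= 47? True
  47 <= 50? True
Every consecutive pair is in order, so the list is non-decreasing.
Final answer: Yes


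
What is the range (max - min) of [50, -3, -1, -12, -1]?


Maximum value: 50
Minimum value: -12
Range = 50 - (-12) = 62
Final answer: 62


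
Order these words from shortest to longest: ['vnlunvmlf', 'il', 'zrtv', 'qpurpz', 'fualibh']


Compute lengths:
  'vnlunvmlf' has length 9
  'il' has length 2
  'zrtv' has length 4
  'qpurpz' has length 6
  'fualibh' has length 7
Lengths in increasing order: 2 < 4 < 6 < 7 < 9
Listing the words in that order gives the answer.
Final answer: ['il', 'zrtv', 'qpurpz', 'fualibh', 'vnlunvmlf']


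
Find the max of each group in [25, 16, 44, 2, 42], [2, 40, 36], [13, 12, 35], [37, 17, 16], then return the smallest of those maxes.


Find max of each group:
  Group 1: [25, 16, 44, 2, 42] -> max = 44
  Group 2: [2, 40, 36] -> max = 40
  Group 3: [13, 12, 35] -> max = 35
  Group 4: [37, 17, 16] -> max = 37
Maxes: [44, 40, 35, 37]
Minimum of maxes = 35
Final answer: 35


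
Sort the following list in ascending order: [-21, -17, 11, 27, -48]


Original list: [-21, -17, 11, 27, -48]
Repeatedly take the smallest remaining element:
  Remaining [-21, -17, 11, 27, -48] -> smallest is -48
  Remaining [-21, -17, 11, 27] -> smallest is -21
  Remaining [-17, 11, 27] -> smallest is -17
  Remaining [11, 27] -> smallest is 11
  Remaining [27] -> smallest is 27
Collecting the picks in order gives the sorted list.
Final answer: [-48, -21, -17, 11, 27]


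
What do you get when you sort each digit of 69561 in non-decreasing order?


The number 69561 has digits: 6, 9, 5, 6, 1
Sorted: 1, 5, 6, 6, 9
Joining the sorted digits gives the result.
Final answer: 15669


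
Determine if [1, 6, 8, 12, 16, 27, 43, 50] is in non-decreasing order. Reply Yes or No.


Check consecutive pairs:
  1 <= 6? True
  6 <= 8? True
  8 <= 12? True
  12 <= 16? True
  16 <= 27? True
  27 <= 43? True
  43 <= 50? True
Every consecutive pair is in order, so the list is non-decreasing.
Final answer: Yes


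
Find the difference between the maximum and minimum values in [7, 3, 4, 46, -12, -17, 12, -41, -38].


Maximum value: 46
Minimum value: -41
Range = 46 - (-41) = 87
Final answer: 87


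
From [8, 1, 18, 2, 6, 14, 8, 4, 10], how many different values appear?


List all unique values:
Distinct values: [1, 2, 4, 6, 8, 10, 14, 18]
Count = 8
Final answer: 8


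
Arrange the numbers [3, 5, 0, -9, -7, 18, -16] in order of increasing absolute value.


Compute absolute values:
  |3| = 3
  |5| = 5
  |0| = 0
  |-9| = 9
  |-7| = 7
  |18| = 18
  |-16| = 16
Absolute values in increasing order: 0 < 3 < 5 < 7 < 9 < 16 < 18
Listing the original numbers in that order gives the answer.
Final answer: [0, 3, 5, -7, -9, -16, 18]


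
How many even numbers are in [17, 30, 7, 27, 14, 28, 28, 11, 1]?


Check each element:
  17 is odd
  30 is even
  7 is odd
  27 is odd
  14 is even
  28 is even
  28 is even
  11 is odd
  1 is odd
Evens: [30, 14, 28, 28]
Count of evens = 4
Final answer: 4


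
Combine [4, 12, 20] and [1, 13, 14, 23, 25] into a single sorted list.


List A: [4, 12, 20]
List B: [1, 13, 14, 23, 25]
Repeatedly compare the front elements and take the smaller:
  4 vs 1 -> take 1
  4 vs 13 -> take 4
  12 vs 13 -> take 12
  20 vs 13 -> take 13
  20 vs 14 -> take 14
  20 vs 23 -> take 20
  A is exhausted; append the rest of B: [23, 25]
Final answer: [1, 4, 12, 13, 14, 20, 23, 25]


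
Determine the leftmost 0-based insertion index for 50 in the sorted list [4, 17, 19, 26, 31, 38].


List is sorted: [4, 17, 19, 26, 31, 38]
We need the leftmost position where 50 can be inserted, i.e. the first index whose element is >= 50 (or the end of the list if none is).
Binary search with low=0, high=6 (0-based indices):
  low=0, high=6, mid=3: a[3]=26 < 50, so low = 4
  low=4, high=6, mid=5: a[5]=38 < 50, so low = 6
Now low = high = 6, so the insertion index is 6.
Final answer: 6


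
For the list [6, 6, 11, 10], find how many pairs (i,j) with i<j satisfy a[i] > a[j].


For each element, count the later elements that are smaller than it:
  6 (index 0): smaller elements after it = [] -> 0
  6 (index 1): smaller elements after it = [] -> 0
  11 (index 2): smaller elements after it = [10] -> 1
Total inversions = 0 + 0 + 1 = 1
Final answer: 1


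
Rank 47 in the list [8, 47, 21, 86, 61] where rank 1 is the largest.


Sort descending: [86, 61, 47, 21, 8]
Find 47 in the sorted list.
47 is at position 3.
Final answer: 3


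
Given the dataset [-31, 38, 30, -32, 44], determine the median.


First, sort the list: [-32, -31, 30, 38, 44]
The list has 5 elements (odd count).
The middle index is 2 (0-based), and the element there is 30.
Final answer: 30


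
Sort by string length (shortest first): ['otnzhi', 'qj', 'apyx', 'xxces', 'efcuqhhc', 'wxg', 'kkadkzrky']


Compute lengths:
  'otnzhi' has length 6
  'qj' has length 2
  'apyx' has length 4
  'xxces' has length 5
  'efcuqhhc' has length 8
  'wxg' has length 3
  'kkadkzrky' has length 9
Lengths in increasing order: 2 < 3 < 4 < 5 < 6 < 8 < 9
Listing the words in that order gives the answer.
Final answer: ['qj', 'wxg', 'apyx', 'xxces', 'otnzhi', 'efcuqhhc', 'kkadkzrky']


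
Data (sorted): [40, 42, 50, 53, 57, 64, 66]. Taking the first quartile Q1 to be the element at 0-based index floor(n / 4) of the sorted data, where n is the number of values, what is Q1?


The list has n = 7 elements.
Q1 index = floor(7 / 4) = floor(1.75) = 1
Counting from index 0 in the sorted data, the element at index 1 is 42.
Final answer: 42


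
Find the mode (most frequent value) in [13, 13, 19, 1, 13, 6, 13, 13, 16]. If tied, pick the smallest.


Count the frequency of each value:
  1 appears 1 time(s)
  6 appears 1 time(s)
  13 appears 5 time(s)
  16 appears 1 time(s)
  19 appears 1 time(s)
Maximum frequency is 5.
Only 13 reaches that frequency, so it is the mode.
Final answer: 13


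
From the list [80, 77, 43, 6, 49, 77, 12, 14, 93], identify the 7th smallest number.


Sort ascending: [6, 12, 14, 43, 49, 77, 77, 80, 93]
The 7th element (1-indexed) is at index 6.
Value = 77
Final answer: 77


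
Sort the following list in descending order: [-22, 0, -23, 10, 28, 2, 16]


Original list: [-22, 0, -23, 10, 28, 2, 16]
Repeatedly take the largest remaining element:
  Remaining [-22, 0, -23, 10, 28, 2, 16] -> largest is 28
  Remaining [-22, 0, -23, 10, 2, 16] -> largest is 16
  Remaining [-22, 0, -23, 10, 2] -> largest is 10
  Remaining [-22, 0, -23, 2] -> largest is 2
  Remaining [-22, 0, -23] -> largest is 0
  Remaining [-22, -23] -> largest is -22
  Remaining [-23] -> largest is -23
Collecting the picks in order gives the descending list.
Final answer: [28, 16, 10, 2, 0, -22, -23]


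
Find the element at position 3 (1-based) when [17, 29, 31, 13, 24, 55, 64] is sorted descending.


Sort descending: [64, 55, 31, 29, 24, 17, 13]
The 3rd element (1-indexed) is at index 2.
Value = 31
Final answer: 31


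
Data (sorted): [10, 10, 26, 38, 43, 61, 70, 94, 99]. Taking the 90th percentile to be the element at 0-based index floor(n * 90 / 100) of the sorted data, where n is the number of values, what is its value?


The dataset has n = 9 elements.
Index = floor(9 * 90 / 100) = floor(810 / 100) = floor(8.1) = 8
Counting from index 0 in the sorted data, the element at index 8 is 99.
Final answer: 99


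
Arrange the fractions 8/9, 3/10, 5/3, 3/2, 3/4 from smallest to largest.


Convert to decimal for comparison:
  8/9 = 0.8889
  3/10 = 0.3
  5/3 = 1.6667
  3/2 = 1.5
  3/4 = 0.75
Decimals in increasing order: 0.3 < 0.75 < 0.8889 < 1.5 < 1.6667
Writing each back as its fraction gives the sorted order.
Final answer: 3/10, 3/4, 8/9, 3/2, 5/3


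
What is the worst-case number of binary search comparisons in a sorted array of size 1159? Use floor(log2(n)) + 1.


Binary search halves the search space each step.
Maximum comparisons = floor(log2(1159)) + 1
log2(1159) = 10.1787
floor(log2(1159)) = 10, so 10 + 1 = 11
Final answer: 11


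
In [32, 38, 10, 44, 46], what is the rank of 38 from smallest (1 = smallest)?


Sort ascending: [10, 32, 38, 44, 46]
Find 38 in the sorted list.
38 is at position 3 (1-indexed).
Final answer: 3


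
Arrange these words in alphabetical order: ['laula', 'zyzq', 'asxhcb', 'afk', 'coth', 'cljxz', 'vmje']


Compare strings character by character (the first differing letter decides):
  'afk' < 'asxhcb' since 'f' < 's' at position 2
  'asxhcb' < 'cljxz' since 'a' < 'c' at position 1
  'cljxz' < 'coth' since 'l' < 'o' at position 2
  'coth' < 'laula' since 'c' < 'l' at position 1
  'laula' < 'vmje' since 'l' < 'v' at position 1
  'vmje' < 'zyzq' since 'v' < 'z' at position 1
Chaining these comparisons gives the alphabetical order.
Final answer: ['afk', 'asxhcb', 'cljxz', 'coth', 'laula', 'vmje', 'zyzq']


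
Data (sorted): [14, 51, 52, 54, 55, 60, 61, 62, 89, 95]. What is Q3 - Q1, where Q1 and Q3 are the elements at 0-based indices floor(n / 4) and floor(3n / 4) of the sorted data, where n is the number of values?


The data has n = 10 elements.
Q1 index = floor(10 / 4) = floor(2.5) = 2; Q3 index = floor(3 * 10 / 4) = floor(7.5) = 7
Q1 = element at index 2 = 52
Q3 = element at index 7 = 62
IQR = 62 - 52 = 10
Final answer: 10


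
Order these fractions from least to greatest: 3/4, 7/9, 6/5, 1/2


Convert to decimal for comparison:
  3/4 = 0.75
  7/9 = 0.7778
  6/5 = 1.2
  1/2 = 0.5
Decimals in increasing order: 0.5 < 0.75 < 0.7778 < 1.2
Writing each back as its fraction gives the sorted order.
Final answer: 1/2, 3/4, 7/9, 6/5


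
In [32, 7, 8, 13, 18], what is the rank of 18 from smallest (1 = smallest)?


Sort ascending: [7, 8, 13, 18, 32]
Find 18 in the sorted list.
18 is at position 4 (1-indexed).
Final answer: 4


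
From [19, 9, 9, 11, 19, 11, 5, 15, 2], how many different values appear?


List all unique values:
Distinct values: [2, 5, 9, 11, 15, 19]
Count = 6
Final answer: 6


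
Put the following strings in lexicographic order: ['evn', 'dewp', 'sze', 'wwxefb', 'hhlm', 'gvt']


Compare strings character by character (the first differing letter decides):
  'dewp' < 'evn' since 'd' < 'e' at position 1
  'evn' < 'gvt' since 'e' < 'g' at position 1
  'gvt' < 'hhlm' since 'g' < 'h' at position 1
  'hhlm' < 'sze' since 'h' < 's' at position 1
  'sze' < 'wwxefb' since 's' < 'w' at position 1
Chaining these comparisons gives the alphabetical order.
Final answer: ['dewp', 'evn', 'gvt', 'hhlm', 'sze', 'wwxefb']


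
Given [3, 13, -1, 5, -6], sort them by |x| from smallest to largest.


Compute absolute values:
  |3| = 3
  |13| = 13
  |-1| = 1
  |5| = 5
  |-6| = 6
Absolute values in increasing order: 1 < 3 < 5 < 6 < 13
Listing the original numbers in that order gives the answer.
Final answer: [-1, 3, 5, -6, 13]


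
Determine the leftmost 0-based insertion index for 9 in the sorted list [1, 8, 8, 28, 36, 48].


List is sorted: [1, 8, 8, 28, 36, 48]
We need the leftmost position where 9 can be inserted, i.e. the first index whose element is >= 9 (or the end of the list if none is).
Binary search with low=0, high=6 (0-based indices):
  low=0, high=6, mid=3: a[3]=28 >= 9, so high = 3
  low=0, high=3, mid=1: a[1]=8 < 9, so low = 2
  low=2, high=3, mid=2: a[2]=8 < 9, so low = 3
Now low = high = 3, so the insertion index is 3.
Final answer: 3


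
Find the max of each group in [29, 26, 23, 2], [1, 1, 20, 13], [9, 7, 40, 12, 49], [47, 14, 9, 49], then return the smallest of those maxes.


Find max of each group:
  Group 1: [29, 26, 23, 2] -> max = 29
  Group 2: [1, 1, 20, 13] -> max = 20
  Group 3: [9, 7, 40, 12, 49] -> max = 49
  Group 4: [47, 14, 9, 49] -> max = 49
Maxes: [29, 20, 49, 49]
Minimum of maxes = 20
Final answer: 20


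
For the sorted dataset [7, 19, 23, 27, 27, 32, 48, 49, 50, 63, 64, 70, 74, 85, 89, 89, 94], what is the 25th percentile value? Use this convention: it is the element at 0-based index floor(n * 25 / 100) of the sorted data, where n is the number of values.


The dataset has n = 17 elements.
Index = floor(17 * 25 / 100) = floor(425 / 100) = floor(4.25) = 4
Counting from index 0 in the sorted data, the element at index 4 is 27.
Final answer: 27


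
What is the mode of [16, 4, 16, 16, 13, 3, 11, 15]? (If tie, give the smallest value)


Count the frequency of each value:
  3 appears 1 time(s)
  4 appears 1 time(s)
  11 appears 1 time(s)
  13 appears 1 time(s)
  15 appears 1 time(s)
  16 appears 3 time(s)
Maximum frequency is 3.
Only 16 reaches that frequency, so it is the mode.
Final answer: 16


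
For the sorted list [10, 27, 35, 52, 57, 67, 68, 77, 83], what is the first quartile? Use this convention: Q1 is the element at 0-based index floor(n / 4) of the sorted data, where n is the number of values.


The list has n = 9 elements.
Q1 index = floor(9 / 4) = floor(2.25) = 2
Counting from index 0 in the sorted data, the element at index 2 is 35.
Final answer: 35


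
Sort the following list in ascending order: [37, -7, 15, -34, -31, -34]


Original list: [37, -7, 15, -34, -31, -34]
Repeatedly take the smallest remaining element:
  Remaining [37, -7, 15, -34, -31, -34] -> smallest is -34
  Remaining [37, -7, 15, -31, -34] -> smallest is -34
  Remaining [37, -7, 15, -31] -> smallest is -31
  Remaining [37, -7, 15] -> smallest is -7
  Remaining [37, 15] -> smallest is 15
  Remaining [37] -> smallest is 37
Collecting the picks in order gives the sorted list.
Final answer: [-34, -34, -31, -7, 15, 37]


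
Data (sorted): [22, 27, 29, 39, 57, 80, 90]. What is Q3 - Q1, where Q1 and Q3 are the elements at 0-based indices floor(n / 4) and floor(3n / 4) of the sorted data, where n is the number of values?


The data has n = 7 elements.
Q1 index = floor(7 / 4) = floor(1.75) = 1; Q3 index = floor(3 * 7 / 4) = floor(5.25) = 5
Q1 = element at index 1 = 27
Q3 = element at index 5 = 80
IQR = 80 - 27 = 53
Final answer: 53


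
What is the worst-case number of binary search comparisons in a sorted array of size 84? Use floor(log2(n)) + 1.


Binary search halves the search space each step.
Maximum comparisons = floor(log2(84)) + 1
log2(84) = 6.3923
floor(log2(84)) = 6, so 6 + 1 = 7
Final answer: 7


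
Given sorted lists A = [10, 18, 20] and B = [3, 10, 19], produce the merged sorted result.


List A: [10, 18, 20]
List B: [3, 10, 19]
Repeatedly compare the front elements and take the smaller:
  10 vs 3 -> take 3
  10 vs 10 -> take 10
  18 vs 10 -> take 10
  18 vs 19 -> take 18
  20 vs 19 -> take 19
  B is exhausted; append the rest of A: [20]
Final answer: [3, 10, 10, 18, 19, 20]


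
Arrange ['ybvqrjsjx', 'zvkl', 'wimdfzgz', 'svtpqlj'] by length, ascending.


Compute lengths:
  'ybvqrjsjx' has length 9
  'zvkl' has length 4
  'wimdfzgz' has length 8
  'svtpqlj' has length 7
Lengths in increasing order: 4 < 7 < 8 < 9
Listing the words in that order gives the answer.
Final answer: ['zvkl', 'svtpqlj', 'wimdfzgz', 'ybvqrjsjx']


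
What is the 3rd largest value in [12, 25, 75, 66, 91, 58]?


Sort descending: [91, 75, 66, 58, 25, 12]
The 3rd element (1-indexed) is at index 2.
Value = 66
Final answer: 66


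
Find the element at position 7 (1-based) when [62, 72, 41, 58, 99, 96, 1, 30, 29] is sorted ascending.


Sort ascending: [1, 29, 30, 41, 58, 62, 72, 96, 99]
The 7th element (1-indexed) is at index 6.
Value = 72
Final answer: 72


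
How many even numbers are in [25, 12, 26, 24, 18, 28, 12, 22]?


Check each element:
  25 is odd
  12 is even
  26 is even
  24 is even
  18 is even
  28 is even
  12 is even
  22 is even
Evens: [12, 26, 24, 18, 28, 12, 22]
Count of evens = 7
Final answer: 7


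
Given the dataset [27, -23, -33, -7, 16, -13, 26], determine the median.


First, sort the list: [-33, -23, -13, -7, 16, 26, 27]
The list has 7 elements (odd count).
The middle index is 3 (0-based), and the element there is -7.
Final answer: -7


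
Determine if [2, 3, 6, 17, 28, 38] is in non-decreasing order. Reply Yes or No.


Check consecutive pairs:
  2 <= 3? True
  3 <= 6? True
  6 <= 17? True
  17 <= 28? True
  28 <= 38? True
Every consecutive pair is in order, so the list is non-decreasing.
Final answer: Yes


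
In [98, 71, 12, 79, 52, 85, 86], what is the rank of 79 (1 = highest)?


Sort descending: [98, 86, 85, 79, 71, 52, 12]
Find 79 in the sorted list.
79 is at position 4.
Final answer: 4


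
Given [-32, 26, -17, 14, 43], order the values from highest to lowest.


Original list: [-32, 26, -17, 14, 43]
Repeatedly take the largest remaining element:
  Remaining [-32, 26, -17, 14, 43] -> largest is 43
  Remaining [-32, 26, -17, 14] -> largest is 26
  Remaining [-32, -17, 14] -> largest is 14
  Remaining [-32, -17] -> largest is -17
  Remaining [-32] -> largest is -32
Collecting the picks in order gives the descending list.
Final answer: [43, 26, 14, -17, -32]


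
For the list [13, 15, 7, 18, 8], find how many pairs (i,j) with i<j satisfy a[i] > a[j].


For each element, count the later elements that are smaller than it:
  13 (index 0): smaller elements after it = [7, 8] -> 2
  15 (index 1): smaller elements after it = [7, 8] -> 2
  7 (index 2): smaller elements after it = [] -> 0
  18 (index 3): smaller elements after it = [8] -> 1
Total inversions = 2 + 2 + 0 + 1 = 5
Final answer: 5


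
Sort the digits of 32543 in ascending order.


The number 32543 has digits: 3, 2, 5, 4, 3
Sorted: 2, 3, 3, 4, 5
Joining the sorted digits gives the result.
Final answer: 23345


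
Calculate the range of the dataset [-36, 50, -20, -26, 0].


Maximum value: 50
Minimum value: -36
Range = 50 - (-36) = 86
Final answer: 86


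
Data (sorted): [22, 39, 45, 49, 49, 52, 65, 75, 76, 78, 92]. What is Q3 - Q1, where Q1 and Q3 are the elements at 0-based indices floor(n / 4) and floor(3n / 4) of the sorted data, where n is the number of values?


The data has n = 11 elements.
Q1 index = floor(11 / 4) = floor(2.75) = 2; Q3 index = floor(3 * 11 / 4) = floor(8.25) = 8
Q1 = element at index 2 = 45
Q3 = element at index 8 = 76
IQR = 76 - 45 = 31
Final answer: 31


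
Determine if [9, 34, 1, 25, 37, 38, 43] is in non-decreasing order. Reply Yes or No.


Check consecutive pairs:
  9 <= 34? True
  34 <= 1? False
  1 <= 25? True
  25 <= 37? True
  37 <= 38? True
  38 <= 43? True
1 consecutive pair(s) are out of order, so the list is not sorted.
Final answer: No


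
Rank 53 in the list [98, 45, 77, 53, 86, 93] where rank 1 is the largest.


Sort descending: [98, 93, 86, 77, 53, 45]
Find 53 in the sorted list.
53 is at position 5.
Final answer: 5


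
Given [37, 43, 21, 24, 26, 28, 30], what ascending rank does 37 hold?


Sort ascending: [21, 24, 26, 28, 30, 37, 43]
Find 37 in the sorted list.
37 is at position 6 (1-indexed).
Final answer: 6


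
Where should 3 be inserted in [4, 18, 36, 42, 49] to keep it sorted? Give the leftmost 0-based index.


List is sorted: [4, 18, 36, 42, 49]
We need the leftmost position where 3 can be inserted, i.e. the first index whose element is >= 3 (or the end of the list if none is).
Binary search with low=0, high=5 (0-based indices):
  low=0, high=5, mid=2: a[2]=36 >= 3, so high = 2
  low=0, high=2, mid=1: a[1]=18 >= 3, so high = 1
  low=0, high=1, mid=0: a[0]=4 >= 3, so high = 0
Now low = high = 0, so the insertion index is 0.
Final answer: 0


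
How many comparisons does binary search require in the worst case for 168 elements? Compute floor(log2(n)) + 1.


Binary search halves the search space each step.
Maximum comparisons = floor(log2(168)) + 1
log2(168) = 7.3923
floor(log2(168)) = 7, so 7 + 1 = 8
Final answer: 8


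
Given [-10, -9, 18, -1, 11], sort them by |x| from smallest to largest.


Compute absolute values:
  |-10| = 10
  |-9| = 9
  |18| = 18
  |-1| = 1
  |11| = 11
Absolute values in increasing order: 1 < 9 < 10 < 11 < 18
Listing the original numbers in that order gives the answer.
Final answer: [-1, -9, -10, 11, 18]


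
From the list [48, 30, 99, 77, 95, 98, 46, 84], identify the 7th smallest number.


Sort ascending: [30, 46, 48, 77, 84, 95, 98, 99]
The 7th element (1-indexed) is at index 6.
Value = 98
Final answer: 98


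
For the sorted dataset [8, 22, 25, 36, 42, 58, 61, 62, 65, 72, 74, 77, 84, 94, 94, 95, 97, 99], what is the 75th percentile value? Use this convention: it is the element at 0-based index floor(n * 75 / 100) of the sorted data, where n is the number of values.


The dataset has n = 18 elements.
Index = floor(18 * 75 / 100) = floor(1350 / 100) = floor(13.5) = 13
Counting from index 0 in the sorted data, the element at index 13 is 94.
Final answer: 94


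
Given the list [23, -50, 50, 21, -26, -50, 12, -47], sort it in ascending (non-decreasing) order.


Original list: [23, -50, 50, 21, -26, -50, 12, -47]
Repeatedly take the smallest remaining element:
  Remaining [23, -50, 50, 21, -26, -50, 12, -47] -> smallest is -50
  Remaining [23, 50, 21, -26, -50, 12, -47] -> smallest is -50
  Remaining [23, 50, 21, -26, 12, -47] -> smallest is -47
  Remaining [23, 50, 21, -26, 12] -> smallest is -26
  Remaining [23, 50, 21, 12] -> smallest is 12
  Remaining [23, 50, 21] -> smallest is 21
  Remaining [23, 50] -> smallest is 23
  Remaining [50] -> smallest is 50
Collecting the picks in order gives the sorted list.
Final answer: [-50, -50, -47, -26, 12, 21, 23, 50]


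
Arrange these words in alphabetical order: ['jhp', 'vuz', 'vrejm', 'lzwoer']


Compare strings character by character (the first differing letter decides):
  'jhp' < 'lzwoer' since 'j' < 'l' at position 1
  'lzwoer' < 'vrejm' since 'l' < 'v' at position 1
  'vrejm' < 'vuz' since 'r' < 'u' at position 2
Chaining these comparisons gives the alphabetical order.
Final answer: ['jhp', 'lzwoer', 'vrejm', 'vuz']


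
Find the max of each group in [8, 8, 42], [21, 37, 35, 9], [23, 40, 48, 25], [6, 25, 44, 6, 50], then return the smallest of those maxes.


Find max of each group:
  Group 1: [8, 8, 42] -> max = 42
  Group 2: [21, 37, 35, 9] -> max = 37
  Group 3: [23, 40, 48, 25] -> max = 48
  Group 4: [6, 25, 44, 6, 50] -> max = 50
Maxes: [42, 37, 48, 50]
Minimum of maxes = 37
Final answer: 37


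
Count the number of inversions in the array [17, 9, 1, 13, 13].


For each element, count the later elements that are smaller than it:
  17 (index 0): smaller elements after it = [9, 1, 13, 13] -> 4
  9 (index 1): smaller elements after it = [1] -> 1
  1 (index 2): smaller elements after it = [] -> 0
  13 (index 3): smaller elements after it = [] -> 0
Total inversions = 4 + 1 + 0 + 0 = 5
Final answer: 5


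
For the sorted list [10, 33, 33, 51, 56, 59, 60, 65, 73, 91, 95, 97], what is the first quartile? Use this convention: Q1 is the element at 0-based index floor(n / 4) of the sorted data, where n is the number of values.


The list has n = 12 elements.
Q1 index = floor(12 / 4) = floor(3) = 3
Counting from index 0 in the sorted data, the element at index 3 is 51.
Final answer: 51


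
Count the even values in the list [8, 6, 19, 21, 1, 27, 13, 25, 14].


Check each element:
  8 is even
  6 is even
  19 is odd
  21 is odd
  1 is odd
  27 is odd
  13 is odd
  25 is odd
  14 is even
Evens: [8, 6, 14]
Count of evens = 3
Final answer: 3


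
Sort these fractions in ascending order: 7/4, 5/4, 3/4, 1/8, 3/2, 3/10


Convert to decimal for comparison:
  7/4 = 1.75
  5/4 = 1.25
  3/4 = 0.75
  1/8 = 0.125
  3/2 = 1.5
  3/10 = 0.3
Decimals in increasing order: 0.125 < 0.3 < 0.75 < 1.25 < 1.5 < 1.75
Writing each back as its fraction gives the sorted order.
Final answer: 1/8, 3/10, 3/4, 5/4, 3/2, 7/4


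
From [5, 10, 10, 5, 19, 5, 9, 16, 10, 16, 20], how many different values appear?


List all unique values:
Distinct values: [5, 9, 10, 16, 19, 20]
Count = 6
Final answer: 6


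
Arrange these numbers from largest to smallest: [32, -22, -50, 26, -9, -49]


Original list: [32, -22, -50, 26, -9, -49]
Repeatedly take the largest remaining element:
  Remaining [32, -22, -50, 26, -9, -49] -> largest is 32
  Remaining [-22, -50, 26, -9, -49] -> largest is 26
  Remaining [-22, -50, -9, -49] -> largest is -9
  Remaining [-22, -50, -49] -> largest is -22
  Remaining [-50, -49] -> largest is -49
  Remaining [-50] -> largest is -50
Collecting the picks in order gives the descending list.
Final answer: [32, 26, -9, -22, -49, -50]


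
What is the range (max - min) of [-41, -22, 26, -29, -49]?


Maximum value: 26
Minimum value: -49
Range = 26 - (-49) = 75
Final answer: 75


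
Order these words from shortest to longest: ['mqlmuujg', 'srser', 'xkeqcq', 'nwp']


Compute lengths:
  'mqlmuujg' has length 8
  'srser' has length 5
  'xkeqcq' has length 6
  'nwp' has length 3
Lengths in increasing order: 3 < 5 < 6 < 8
Listing the words in that order gives the answer.
Final answer: ['nwp', 'srser', 'xkeqcq', 'mqlmuujg']


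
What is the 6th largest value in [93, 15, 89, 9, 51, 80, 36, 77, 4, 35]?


Sort descending: [93, 89, 80, 77, 51, 36, 35, 15, 9, 4]
The 6th element (1-indexed) is at index 5.
Value = 36
Final answer: 36


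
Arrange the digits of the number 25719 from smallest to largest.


The number 25719 has digits: 2, 5, 7, 1, 9
Sorted: 1, 2, 5, 7, 9
Joining the sorted digits gives the result.
Final answer: 12579


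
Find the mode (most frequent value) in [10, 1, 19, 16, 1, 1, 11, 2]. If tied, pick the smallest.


Count the frequency of each value:
  1 appears 3 time(s)
  2 appears 1 time(s)
  10 appears 1 time(s)
  11 appears 1 time(s)
  16 appears 1 time(s)
  19 appears 1 time(s)
Maximum frequency is 3.
Only 1 reaches that frequency, so it is the mode.
Final answer: 1


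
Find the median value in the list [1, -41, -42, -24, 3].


First, sort the list: [-42, -41, -24, 1, 3]
The list has 5 elements (odd count).
The middle index is 2 (0-based), and the element there is -24.
Final answer: -24


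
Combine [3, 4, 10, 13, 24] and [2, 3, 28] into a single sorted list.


List A: [3, 4, 10, 13, 24]
List B: [2, 3, 28]
Repeatedly compare the front elements and take the smaller:
  3 vs 2 -> take 2
  3 vs 3 -> take 3
  4 vs 3 -> take 3
  4 vs 28 -> take 4
  10 vs 28 -> take 10
  13 vs 28 -> take 13
  24 vs 28 -> take 24
  A is exhausted; append the rest of B: [28]
Final answer: [2, 3, 3, 4, 10, 13, 24, 28]


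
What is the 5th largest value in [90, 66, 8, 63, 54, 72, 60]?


Sort descending: [90, 72, 66, 63, 60, 54, 8]
The 5th element (1-indexed) is at index 4.
Value = 60
Final answer: 60


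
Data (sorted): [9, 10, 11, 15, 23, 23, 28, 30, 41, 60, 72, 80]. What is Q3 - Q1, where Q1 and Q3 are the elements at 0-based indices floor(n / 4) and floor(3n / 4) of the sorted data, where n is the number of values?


The data has n = 12 elements.
Q1 index = floor(12 / 4) = floor(3) = 3; Q3 index = floor(3 * 12 / 4) = floor(9) = 9
Q1 = element at index 3 = 15
Q3 = element at index 9 = 60
IQR = 60 - 15 = 45
Final answer: 45


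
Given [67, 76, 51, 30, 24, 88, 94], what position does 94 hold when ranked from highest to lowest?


Sort descending: [94, 88, 76, 67, 51, 30, 24]
Find 94 in the sorted list.
94 is at position 1.
Final answer: 1


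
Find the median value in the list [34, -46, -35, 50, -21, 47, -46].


First, sort the list: [-46, -46, -35, -21, 34, 47, 50]
The list has 7 elements (odd count).
The middle index is 3 (0-based), and the element there is -21.
Final answer: -21


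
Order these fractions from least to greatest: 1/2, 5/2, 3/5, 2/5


Convert to decimal for comparison:
  1/2 = 0.5
  5/2 = 2.5
  3/5 = 0.6
  2/5 = 0.4
Decimals in increasing order: 0.4 < 0.5 < 0.6 < 2.5
Writing each back as its fraction gives the sorted order.
Final answer: 2/5, 1/2, 3/5, 5/2


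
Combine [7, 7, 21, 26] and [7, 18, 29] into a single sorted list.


List A: [7, 7, 21, 26]
List B: [7, 18, 29]
Repeatedly compare the front elements and take the smaller:
  7 vs 7 -> take 7
  7 vs 7 -> take 7
  21 vs 7 -> take 7
  21 vs 18 -> take 18
  21 vs 29 -> take 21
  26 vs 29 -> take 26
  A is exhausted; append the rest of B: [29]
Final answer: [7, 7, 7, 18, 21, 26, 29]


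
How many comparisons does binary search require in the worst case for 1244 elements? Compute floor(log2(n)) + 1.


Binary search halves the search space each step.
Maximum comparisons = floor(log2(1244)) + 1
log2(1244) = 10.2808
floor(log2(1244)) = 10, so 10 + 1 = 11
Final answer: 11


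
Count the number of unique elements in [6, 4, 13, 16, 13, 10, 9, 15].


List all unique values:
Distinct values: [4, 6, 9, 10, 13, 15, 16]
Count = 7
Final answer: 7


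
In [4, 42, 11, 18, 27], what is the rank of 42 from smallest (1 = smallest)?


Sort ascending: [4, 11, 18, 27, 42]
Find 42 in the sorted list.
42 is at position 5 (1-indexed).
Final answer: 5


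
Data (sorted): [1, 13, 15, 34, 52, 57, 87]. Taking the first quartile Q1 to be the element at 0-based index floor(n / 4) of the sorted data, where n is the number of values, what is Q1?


The list has n = 7 elements.
Q1 index = floor(7 / 4) = floor(1.75) = 1
Counting from index 0 in the sorted data, the element at index 1 is 13.
Final answer: 13


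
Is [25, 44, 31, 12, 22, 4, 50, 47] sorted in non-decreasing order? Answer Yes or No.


Check consecutive pairs:
  25 <= 44? True
  44 <= 31? False
  31 <= 12? False
  12 <= 22? True
  22 <= 4? False
  4 <= 50? True
  50 <= 47? False
4 consecutive pair(s) are out of order, so the list is not sorted.
Final answer: No


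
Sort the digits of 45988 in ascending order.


The number 45988 has digits: 4, 5, 9, 8, 8
Sorted: 4, 5, 8, 8, 9
Joining the sorted digits gives the result.
Final answer: 45889


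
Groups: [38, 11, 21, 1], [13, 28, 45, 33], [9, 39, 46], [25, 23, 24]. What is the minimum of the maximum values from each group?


Find max of each group:
  Group 1: [38, 11, 21, 1] -> max = 38
  Group 2: [13, 28, 45, 33] -> max = 45
  Group 3: [9, 39, 46] -> max = 46
  Group 4: [25, 23, 24] -> max = 25
Maxes: [38, 45, 46, 25]
Minimum of maxes = 25
Final answer: 25


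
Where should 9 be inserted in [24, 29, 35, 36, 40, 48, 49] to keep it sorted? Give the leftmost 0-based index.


List is sorted: [24, 29, 35, 36, 40, 48, 49]
We need the leftmost position where 9 can be inserted, i.e. the first index whose element is >= 9 (or the end of the list if none is).
Binary search with low=0, high=7 (0-based indices):
  low=0, high=7, mid=3: a[3]=36 >= 9, so high = 3
  low=0, high=3, mid=1: a[1]=29 >= 9, so high = 1
  low=0, high=1, mid=0: a[0]=24 >= 9, so high = 0
Now low = high = 0, so the insertion index is 0.
Final answer: 0


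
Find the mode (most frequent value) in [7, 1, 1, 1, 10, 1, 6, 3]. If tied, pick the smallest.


Count the frequency of each value:
  1 appears 4 time(s)
  3 appears 1 time(s)
  6 appears 1 time(s)
  7 appears 1 time(s)
  10 appears 1 time(s)
Maximum frequency is 4.
Only 1 reaches that frequency, so it is the mode.
Final answer: 1


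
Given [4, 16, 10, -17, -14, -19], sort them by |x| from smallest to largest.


Compute absolute values:
  |4| = 4
  |16| = 16
  |10| = 10
  |-17| = 17
  |-14| = 14
  |-19| = 19
Absolute values in increasing order: 4 < 10 < 14 < 16 < 17 < 19
Listing the original numbers in that order gives the answer.
Final answer: [4, 10, -14, 16, -17, -19]


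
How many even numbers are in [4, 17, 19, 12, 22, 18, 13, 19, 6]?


Check each element:
  4 is even
  17 is odd
  19 is odd
  12 is even
  22 is even
  18 is even
  13 is odd
  19 is odd
  6 is even
Evens: [4, 12, 22, 18, 6]
Count of evens = 5
Final answer: 5


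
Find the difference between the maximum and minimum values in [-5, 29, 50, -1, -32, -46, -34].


Maximum value: 50
Minimum value: -46
Range = 50 - (-46) = 96
Final answer: 96


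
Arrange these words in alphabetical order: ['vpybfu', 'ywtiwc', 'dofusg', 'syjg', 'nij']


Compare strings character by character (the first differing letter decides):
  'dofusg' < 'nij' since 'd' < 'n' at position 1
  'nij' < 'syjg' since 'n' < 's' at position 1
  'syjg' < 'vpybfu' since 's' < 'v' at position 1
  'vpybfu' < 'ywtiwc' since 'v' < 'y' at position 1
Chaining these comparisons gives the alphabetical order.
Final answer: ['dofusg', 'nij', 'syjg', 'vpybfu', 'ywtiwc']


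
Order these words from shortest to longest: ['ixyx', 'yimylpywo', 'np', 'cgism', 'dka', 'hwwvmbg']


Compute lengths:
  'ixyx' has length 4
  'yimylpywo' has length 9
  'np' has length 2
  'cgism' has length 5
  'dka' has length 3
  'hwwvmbg' has length 7
Lengths in increasing order: 2 < 3 < 4 < 5 < 7 < 9
Listing the words in that order gives the answer.
Final answer: ['np', 'dka', 'ixyx', 'cgism', 'hwwvmbg', 'yimylpywo']


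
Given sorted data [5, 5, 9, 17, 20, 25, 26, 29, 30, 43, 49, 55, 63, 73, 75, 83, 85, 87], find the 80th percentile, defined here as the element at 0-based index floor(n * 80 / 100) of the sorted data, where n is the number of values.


The dataset has n = 18 elements.
Index = floor(18 * 80 / 100) = floor(1440 / 100) = floor(14.4) = 14
Counting from index 0 in the sorted data, the element at index 14 is 75.
Final answer: 75


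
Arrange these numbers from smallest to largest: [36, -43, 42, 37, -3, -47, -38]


Original list: [36, -43, 42, 37, -3, -47, -38]
Repeatedly take the smallest remaining element:
  Remaining [36, -43, 42, 37, -3, -47, -38] -> smallest is -47
  Remaining [36, -43, 42, 37, -3, -38] -> smallest is -43
  Remaining [36, 42, 37, -3, -38] -> smallest is -38
  Remaining [36, 42, 37, -3] -> smallest is -3
  Remaining [36, 42, 37] -> smallest is 36
  Remaining [42, 37] -> smallest is 37
  Remaining [42] -> smallest is 42
Collecting the picks in order gives the sorted list.
Final answer: [-47, -43, -38, -3, 36, 37, 42]


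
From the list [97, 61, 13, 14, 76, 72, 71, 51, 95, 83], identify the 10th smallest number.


Sort ascending: [13, 14, 51, 61, 71, 72, 76, 83, 95, 97]
The 10th element (1-indexed) is at index 9.
Value = 97
Final answer: 97


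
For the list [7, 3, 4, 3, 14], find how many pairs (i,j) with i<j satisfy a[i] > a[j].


For each element, count the later elements that are smaller than it:
  7 (index 0): smaller elements after it = [3, 4, 3] -> 3
  3 (index 1): smaller elements after it = [] -> 0
  4 (index 2): smaller elements after it = [3] -> 1
  3 (index 3): smaller elements after it = [] -> 0
Total inversions = 3 + 0 + 1 + 0 = 4
Final answer: 4


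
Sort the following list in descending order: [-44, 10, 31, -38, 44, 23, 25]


Original list: [-44, 10, 31, -38, 44, 23, 25]
Repeatedly take the largest remaining element:
  Remaining [-44, 10, 31, -38, 44, 23, 25] -> largest is 44
  Remaining [-44, 10, 31, -38, 23, 25] -> largest is 31
  Remaining [-44, 10, -38, 23, 25] -> largest is 25
  Remaining [-44, 10, -38, 23] -> largest is 23
  Remaining [-44, 10, -38] -> largest is 10
  Remaining [-44, -38] -> largest is -38
  Remaining [-44] -> largest is -44
Collecting the picks in order gives the descending list.
Final answer: [44, 31, 25, 23, 10, -38, -44]


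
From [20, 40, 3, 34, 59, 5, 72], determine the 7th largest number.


Sort descending: [72, 59, 40, 34, 20, 5, 3]
The 7th element (1-indexed) is at index 6.
Value = 3
Final answer: 3


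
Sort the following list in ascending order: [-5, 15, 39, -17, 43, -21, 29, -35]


Original list: [-5, 15, 39, -17, 43, -21, 29, -35]
Repeatedly take the smallest remaining element:
  Remaining [-5, 15, 39, -17, 43, -21, 29, -35] -> smallest is -35
  Remaining [-5, 15, 39, -17, 43, -21, 29] -> smallest is -21
  Remaining [-5, 15, 39, -17, 43, 29] -> smallest is -17
  Remaining [-5, 15, 39, 43, 29] -> smallest is -5
  Remaining [15, 39, 43, 29] -> smallest is 15
  Remaining [39, 43, 29] -> smallest is 29
  Remaining [39, 43] -> smallest is 39
  Remaining [43] -> smallest is 43
Collecting the picks in order gives the sorted list.
Final answer: [-35, -21, -17, -5, 15, 29, 39, 43]


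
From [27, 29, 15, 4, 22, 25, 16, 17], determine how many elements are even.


Check each element:
  27 is odd
  29 is odd
  15 is odd
  4 is even
  22 is even
  25 is odd
  16 is even
  17 is odd
Evens: [4, 22, 16]
Count of evens = 3
Final answer: 3


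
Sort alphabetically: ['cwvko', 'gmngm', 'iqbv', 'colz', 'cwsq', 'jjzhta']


Compare strings character by character (the first differing letter decides):
  'colz' < 'cwsq' since 'o' < 'w' at position 2
  'cwsq' < 'cwvko' since 's' < 'v' at position 3
  'cwvko' < 'gmngm' since 'c' < 'g' at position 1
  'gmngm' < 'iqbv' since 'g' < 'i' at position 1
  'iqbv' < 'jjzhta' since 'i' < 'j' at position 1
Chaining these comparisons gives the alphabetical order.
Final answer: ['colz', 'cwsq', 'cwvko', 'gmngm', 'iqbv', 'jjzhta']
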